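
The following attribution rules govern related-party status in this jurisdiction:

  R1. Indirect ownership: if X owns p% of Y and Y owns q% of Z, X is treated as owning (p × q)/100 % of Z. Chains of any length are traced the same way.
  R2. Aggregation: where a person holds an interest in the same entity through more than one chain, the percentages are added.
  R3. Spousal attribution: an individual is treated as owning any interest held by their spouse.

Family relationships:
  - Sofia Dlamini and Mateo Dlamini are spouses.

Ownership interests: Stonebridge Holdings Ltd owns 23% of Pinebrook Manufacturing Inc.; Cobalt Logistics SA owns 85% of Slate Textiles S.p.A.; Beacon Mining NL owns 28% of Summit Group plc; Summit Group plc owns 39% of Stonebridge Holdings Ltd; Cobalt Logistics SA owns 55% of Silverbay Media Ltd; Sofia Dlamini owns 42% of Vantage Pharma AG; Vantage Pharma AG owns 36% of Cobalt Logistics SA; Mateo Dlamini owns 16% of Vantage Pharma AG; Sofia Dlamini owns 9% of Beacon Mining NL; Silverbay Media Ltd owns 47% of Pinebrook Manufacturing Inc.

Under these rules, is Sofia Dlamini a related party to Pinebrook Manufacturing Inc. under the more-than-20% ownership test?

By spousal attribution (R3), Sofia Dlamini is treated as also owning Mateo Dlamini's interest in Vantage Pharma AG, giving 42% + 16% = 58%.
Chain via Beacon Mining NL → Summit Group plc → Stonebridge Holdings Ltd (R1): 9% × 28% × 39% × 23% = 0.226044% of Pinebrook Manufacturing Inc.
Chain via Vantage Pharma AG → Cobalt Logistics SA → Silverbay Media Ltd (R1): 58% × 36% × 55% × 47% = 5.39748% of Pinebrook Manufacturing Inc.
Aggregating (R2): 0.226044% + 5.39748% = 5.623524%.
5.623524% does not exceed the 20% threshold, so Sofia is not a related party to Pinebrook Manufacturing Inc.

No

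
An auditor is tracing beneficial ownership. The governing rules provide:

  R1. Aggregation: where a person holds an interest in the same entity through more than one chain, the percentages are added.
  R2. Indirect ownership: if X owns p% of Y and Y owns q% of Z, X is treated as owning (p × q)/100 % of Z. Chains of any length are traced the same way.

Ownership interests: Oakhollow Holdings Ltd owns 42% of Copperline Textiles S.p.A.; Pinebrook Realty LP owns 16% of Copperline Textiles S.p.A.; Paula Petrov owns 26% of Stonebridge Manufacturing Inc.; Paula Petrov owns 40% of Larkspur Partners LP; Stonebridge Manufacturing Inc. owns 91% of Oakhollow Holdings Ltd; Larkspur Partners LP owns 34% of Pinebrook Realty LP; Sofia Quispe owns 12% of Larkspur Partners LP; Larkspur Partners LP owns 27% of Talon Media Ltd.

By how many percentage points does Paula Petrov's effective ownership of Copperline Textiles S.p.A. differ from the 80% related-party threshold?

67.8868

Chain via Larkspur Partners LP → Pinebrook Realty LP (R2): 40% × 34% × 16% = 2.176% of Copperline Textiles S.p.A.
Chain via Stonebridge Manufacturing Inc. → Oakhollow Holdings Ltd (R2): 26% × 91% × 42% = 9.9372% of Copperline Textiles S.p.A.
Aggregating (R1): 2.176% + 9.9372% = 12.1132%.
12.1132% falls short of the 80% threshold by 67.8868 percentage points.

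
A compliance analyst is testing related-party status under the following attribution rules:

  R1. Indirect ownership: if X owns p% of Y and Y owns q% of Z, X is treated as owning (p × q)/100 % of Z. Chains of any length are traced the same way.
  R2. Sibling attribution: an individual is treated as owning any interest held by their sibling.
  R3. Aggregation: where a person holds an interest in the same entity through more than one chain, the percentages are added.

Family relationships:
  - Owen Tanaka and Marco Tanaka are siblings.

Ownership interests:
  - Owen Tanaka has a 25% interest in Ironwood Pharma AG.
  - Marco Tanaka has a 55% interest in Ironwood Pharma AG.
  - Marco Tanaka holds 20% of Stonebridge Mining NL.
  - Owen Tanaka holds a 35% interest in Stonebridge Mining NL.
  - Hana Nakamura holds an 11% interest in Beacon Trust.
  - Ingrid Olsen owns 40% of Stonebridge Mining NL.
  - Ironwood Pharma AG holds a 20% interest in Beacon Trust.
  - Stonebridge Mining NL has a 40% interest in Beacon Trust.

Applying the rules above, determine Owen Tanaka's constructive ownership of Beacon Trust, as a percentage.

38%

By sibling attribution (R2), Owen Tanaka is treated as also owning Marco Tanaka's interest in Stonebridge Mining NL, giving 35% + 20% = 55%.
By sibling attribution (R2), Owen Tanaka is treated as also owning Marco Tanaka's interest in Ironwood Pharma AG, giving 25% + 55% = 80%.
Chain via Stonebridge Mining NL (R1): 55% × 40% = 22% of Beacon Trust.
Chain via Ironwood Pharma AG (R1): 80% × 20% = 16% of Beacon Trust.
Aggregating (R3): 22% + 16% = 38%.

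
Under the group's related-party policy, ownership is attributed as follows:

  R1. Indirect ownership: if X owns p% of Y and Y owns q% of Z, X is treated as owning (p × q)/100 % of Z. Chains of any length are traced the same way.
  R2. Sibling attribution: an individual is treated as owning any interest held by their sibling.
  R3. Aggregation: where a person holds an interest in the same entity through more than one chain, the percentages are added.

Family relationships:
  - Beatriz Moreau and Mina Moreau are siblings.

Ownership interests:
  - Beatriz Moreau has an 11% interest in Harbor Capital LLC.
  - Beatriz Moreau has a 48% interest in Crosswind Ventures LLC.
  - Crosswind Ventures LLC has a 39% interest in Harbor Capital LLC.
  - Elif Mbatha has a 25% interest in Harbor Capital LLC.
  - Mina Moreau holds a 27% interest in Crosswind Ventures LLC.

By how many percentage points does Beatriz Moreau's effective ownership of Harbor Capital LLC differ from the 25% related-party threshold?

15.25

By sibling attribution (R2), Beatriz Moreau is treated as also owning Mina Moreau's interest in Crosswind Ventures LLC, giving 48% + 27% = 75%.
Chain via Crosswind Ventures LLC (R1): 75% × 39% = 29.25% of Harbor Capital LLC.
Direct interest in Harbor Capital LLC: 11%.
Aggregating (R3): 29.25% + 11% = 40.25%.
40.25% exceeds the 25% threshold by 15.25 percentage points.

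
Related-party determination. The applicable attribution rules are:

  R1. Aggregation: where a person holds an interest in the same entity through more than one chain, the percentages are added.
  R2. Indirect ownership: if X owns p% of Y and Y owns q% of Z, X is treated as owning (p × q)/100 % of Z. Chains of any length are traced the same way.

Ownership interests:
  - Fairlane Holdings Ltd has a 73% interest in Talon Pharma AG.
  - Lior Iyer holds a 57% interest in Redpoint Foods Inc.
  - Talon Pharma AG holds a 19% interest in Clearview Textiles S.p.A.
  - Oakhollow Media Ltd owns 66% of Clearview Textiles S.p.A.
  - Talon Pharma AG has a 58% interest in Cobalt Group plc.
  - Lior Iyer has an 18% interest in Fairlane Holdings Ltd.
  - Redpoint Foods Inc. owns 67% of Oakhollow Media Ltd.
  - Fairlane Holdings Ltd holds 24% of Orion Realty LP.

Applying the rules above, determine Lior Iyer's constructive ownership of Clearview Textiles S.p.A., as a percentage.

Chain via Redpoint Foods Inc. → Oakhollow Media Ltd (R2): 57% × 67% × 66% = 25.2054% of Clearview Textiles S.p.A.
Chain via Fairlane Holdings Ltd → Talon Pharma AG (R2): 18% × 73% × 19% = 2.4966% of Clearview Textiles S.p.A.
Aggregating (R1): 25.2054% + 2.4966% = 27.702%.

27.702%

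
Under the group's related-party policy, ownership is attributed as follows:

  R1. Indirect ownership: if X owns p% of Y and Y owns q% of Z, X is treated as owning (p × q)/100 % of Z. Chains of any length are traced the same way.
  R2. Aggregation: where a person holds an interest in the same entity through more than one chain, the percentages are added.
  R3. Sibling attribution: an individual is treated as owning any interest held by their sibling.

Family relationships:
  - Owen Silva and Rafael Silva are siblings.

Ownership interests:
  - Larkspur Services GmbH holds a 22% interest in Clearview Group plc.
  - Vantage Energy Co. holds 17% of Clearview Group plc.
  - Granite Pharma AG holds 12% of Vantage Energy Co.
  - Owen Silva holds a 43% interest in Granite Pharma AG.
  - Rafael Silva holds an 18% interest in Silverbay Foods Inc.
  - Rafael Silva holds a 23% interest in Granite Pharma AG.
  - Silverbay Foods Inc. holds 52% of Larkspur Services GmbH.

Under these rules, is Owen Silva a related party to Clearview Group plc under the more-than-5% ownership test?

By sibling attribution (R3), Owen Silva is treated as also owning Rafael Silva's interest in Granite Pharma AG, giving 43% + 23% = 66%.
By sibling attribution (R3), Owen Silva is treated as owning Rafael Silva's 18% interest in Silverbay Foods Inc.
Chain via Granite Pharma AG → Vantage Energy Co. (R1): 66% × 12% × 17% = 1.3464% of Clearview Group plc.
Chain via Silverbay Foods Inc. → Larkspur Services GmbH (R1): 18% × 52% × 22% = 2.0592% of Clearview Group plc.
Aggregating (R2): 1.3464% + 2.0592% = 3.4056%.
3.4056% does not exceed the 5% threshold, so Owen is not a related party to Clearview Group plc.

No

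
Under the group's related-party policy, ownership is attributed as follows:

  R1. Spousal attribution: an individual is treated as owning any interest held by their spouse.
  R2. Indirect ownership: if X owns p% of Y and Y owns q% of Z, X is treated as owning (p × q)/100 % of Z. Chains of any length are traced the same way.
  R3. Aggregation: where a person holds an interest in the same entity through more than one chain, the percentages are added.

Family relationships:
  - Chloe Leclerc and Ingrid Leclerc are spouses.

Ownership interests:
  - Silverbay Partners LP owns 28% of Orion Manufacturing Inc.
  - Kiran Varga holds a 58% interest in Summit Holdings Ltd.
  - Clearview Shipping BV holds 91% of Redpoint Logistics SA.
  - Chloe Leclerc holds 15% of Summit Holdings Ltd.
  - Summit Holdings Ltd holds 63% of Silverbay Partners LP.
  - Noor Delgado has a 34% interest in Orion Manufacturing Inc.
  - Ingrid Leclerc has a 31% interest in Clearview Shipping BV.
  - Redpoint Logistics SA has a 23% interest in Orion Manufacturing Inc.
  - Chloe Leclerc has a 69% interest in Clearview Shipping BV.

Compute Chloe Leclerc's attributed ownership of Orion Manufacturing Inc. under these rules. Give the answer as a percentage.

23.576%

By spousal attribution (R1), Chloe Leclerc is treated as also owning Ingrid Leclerc's interest in Clearview Shipping BV, giving 69% + 31% = 100%.
Chain via Clearview Shipping BV → Redpoint Logistics SA (R2): 100% × 91% × 23% = 20.93% of Orion Manufacturing Inc.
Chain via Summit Holdings Ltd → Silverbay Partners LP (R2): 15% × 63% × 28% = 2.646% of Orion Manufacturing Inc.
Aggregating (R3): 20.93% + 2.646% = 23.576%.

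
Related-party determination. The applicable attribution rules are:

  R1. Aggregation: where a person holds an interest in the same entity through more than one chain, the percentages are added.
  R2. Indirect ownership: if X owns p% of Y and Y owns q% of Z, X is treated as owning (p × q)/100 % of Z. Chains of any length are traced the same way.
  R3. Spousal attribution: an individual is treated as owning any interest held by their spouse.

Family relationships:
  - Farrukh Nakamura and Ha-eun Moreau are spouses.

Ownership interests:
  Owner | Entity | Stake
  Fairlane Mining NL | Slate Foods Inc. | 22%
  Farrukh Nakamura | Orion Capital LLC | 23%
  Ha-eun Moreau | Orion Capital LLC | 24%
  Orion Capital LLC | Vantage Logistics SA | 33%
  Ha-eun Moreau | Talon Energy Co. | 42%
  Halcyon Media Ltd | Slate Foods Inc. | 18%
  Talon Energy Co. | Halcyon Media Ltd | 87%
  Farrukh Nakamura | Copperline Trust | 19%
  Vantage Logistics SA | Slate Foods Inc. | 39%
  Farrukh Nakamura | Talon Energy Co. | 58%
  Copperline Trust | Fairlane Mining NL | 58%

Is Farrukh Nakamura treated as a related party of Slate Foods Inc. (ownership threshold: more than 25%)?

No

By spousal attribution (R3), Farrukh Nakamura is treated as also owning Ha-eun Moreau's interest in Talon Energy Co, giving 58% + 42% = 100%.
By spousal attribution (R3), Farrukh Nakamura is treated as also owning Ha-eun Moreau's interest in Orion Capital LLC, giving 23% + 24% = 47%.
Chain via Talon Energy Co. → Halcyon Media Ltd (R2): 100% × 87% × 18% = 15.66% of Slate Foods Inc.
Chain via Orion Capital LLC → Vantage Logistics SA (R2): 47% × 33% × 39% = 6.0489% of Slate Foods Inc.
Chain via Copperline Trust → Fairlane Mining NL (R2): 19% × 58% × 22% = 2.4244% of Slate Foods Inc.
Aggregating (R1): 15.66% + 6.0489% + 2.4244% = 24.1333%.
24.1333% does not exceed the 25% threshold, so Farrukh is not a related party to Slate Foods Inc.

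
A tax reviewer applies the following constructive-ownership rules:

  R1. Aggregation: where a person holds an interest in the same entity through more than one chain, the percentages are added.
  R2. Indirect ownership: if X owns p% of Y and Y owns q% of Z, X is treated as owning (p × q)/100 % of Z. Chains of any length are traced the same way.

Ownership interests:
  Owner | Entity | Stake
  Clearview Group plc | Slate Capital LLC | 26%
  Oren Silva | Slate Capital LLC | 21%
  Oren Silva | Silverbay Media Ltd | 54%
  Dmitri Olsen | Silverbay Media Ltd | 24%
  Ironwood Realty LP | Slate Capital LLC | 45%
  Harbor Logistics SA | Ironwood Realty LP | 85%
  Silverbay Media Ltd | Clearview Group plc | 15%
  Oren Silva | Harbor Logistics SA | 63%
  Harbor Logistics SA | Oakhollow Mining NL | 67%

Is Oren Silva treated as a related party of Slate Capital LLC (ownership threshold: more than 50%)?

Chain via Silverbay Media Ltd → Clearview Group plc (R2): 54% × 15% × 26% = 2.106% of Slate Capital LLC.
Chain via Harbor Logistics SA → Ironwood Realty LP (R2): 63% × 85% × 45% = 24.0975% of Slate Capital LLC.
Direct interest in Slate Capital LLC: 21%.
Aggregating (R1): 2.106% + 24.0975% + 21% = 47.2035%.
47.2035% does not exceed the 50% threshold, so Oren is not a related party to Slate Capital LLC.

No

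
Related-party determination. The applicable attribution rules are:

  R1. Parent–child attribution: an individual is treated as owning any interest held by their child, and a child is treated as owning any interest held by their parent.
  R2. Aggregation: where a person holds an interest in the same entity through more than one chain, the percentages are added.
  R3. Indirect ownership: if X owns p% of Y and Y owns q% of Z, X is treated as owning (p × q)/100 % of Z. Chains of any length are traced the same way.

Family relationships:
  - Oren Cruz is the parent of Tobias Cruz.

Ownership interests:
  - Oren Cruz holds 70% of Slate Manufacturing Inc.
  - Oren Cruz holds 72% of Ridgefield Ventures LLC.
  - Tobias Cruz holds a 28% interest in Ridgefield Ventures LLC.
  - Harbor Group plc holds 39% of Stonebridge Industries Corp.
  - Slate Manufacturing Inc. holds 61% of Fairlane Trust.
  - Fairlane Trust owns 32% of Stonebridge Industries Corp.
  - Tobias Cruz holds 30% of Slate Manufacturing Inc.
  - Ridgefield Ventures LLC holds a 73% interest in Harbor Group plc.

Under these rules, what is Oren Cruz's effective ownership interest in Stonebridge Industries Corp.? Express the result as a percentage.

47.99%

By parent–child attribution (R1), Oren Cruz is treated as also owning Tobias Cruz's interest in Ridgefield Ventures LLC, giving 72% + 28% = 100%.
By parent–child attribution (R1), Oren Cruz is treated as also owning Tobias Cruz's interest in Slate Manufacturing Inc, giving 70% + 30% = 100%.
Chain via Ridgefield Ventures LLC → Harbor Group plc (R3): 100% × 73% × 39% = 28.47% of Stonebridge Industries Corp.
Chain via Slate Manufacturing Inc. → Fairlane Trust (R3): 100% × 61% × 32% = 19.52% of Stonebridge Industries Corp.
Aggregating (R2): 28.47% + 19.52% = 47.99%.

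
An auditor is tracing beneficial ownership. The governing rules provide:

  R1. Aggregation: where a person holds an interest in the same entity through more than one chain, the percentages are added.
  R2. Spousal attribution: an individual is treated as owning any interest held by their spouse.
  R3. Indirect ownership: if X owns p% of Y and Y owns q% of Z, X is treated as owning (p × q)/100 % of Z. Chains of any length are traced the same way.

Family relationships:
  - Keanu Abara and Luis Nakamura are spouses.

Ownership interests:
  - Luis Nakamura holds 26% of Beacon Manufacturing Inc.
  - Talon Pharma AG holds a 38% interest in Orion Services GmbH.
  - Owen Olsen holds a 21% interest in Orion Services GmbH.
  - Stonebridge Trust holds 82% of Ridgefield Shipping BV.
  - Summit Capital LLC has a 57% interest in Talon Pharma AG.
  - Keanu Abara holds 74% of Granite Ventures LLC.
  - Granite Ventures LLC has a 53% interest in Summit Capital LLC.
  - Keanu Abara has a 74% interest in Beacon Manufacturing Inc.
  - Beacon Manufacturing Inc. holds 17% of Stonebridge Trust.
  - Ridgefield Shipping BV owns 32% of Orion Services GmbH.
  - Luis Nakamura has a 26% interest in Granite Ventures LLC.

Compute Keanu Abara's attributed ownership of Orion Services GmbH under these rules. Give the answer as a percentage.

15.9406%

By spousal attribution (R2), Keanu Abara is treated as also owning Luis Nakamura's interest in Beacon Manufacturing Inc, giving 74% + 26% = 100%.
By spousal attribution (R2), Keanu Abara is treated as also owning Luis Nakamura's interest in Granite Ventures LLC, giving 74% + 26% = 100%.
Chain via Beacon Manufacturing Inc. → Stonebridge Trust → Ridgefield Shipping BV (R3): 100% × 17% × 82% × 32% = 4.4608% of Orion Services GmbH.
Chain via Granite Ventures LLC → Summit Capital LLC → Talon Pharma AG (R3): 100% × 53% × 57% × 38% = 11.4798% of Orion Services GmbH.
Aggregating (R1): 4.4608% + 11.4798% = 15.9406%.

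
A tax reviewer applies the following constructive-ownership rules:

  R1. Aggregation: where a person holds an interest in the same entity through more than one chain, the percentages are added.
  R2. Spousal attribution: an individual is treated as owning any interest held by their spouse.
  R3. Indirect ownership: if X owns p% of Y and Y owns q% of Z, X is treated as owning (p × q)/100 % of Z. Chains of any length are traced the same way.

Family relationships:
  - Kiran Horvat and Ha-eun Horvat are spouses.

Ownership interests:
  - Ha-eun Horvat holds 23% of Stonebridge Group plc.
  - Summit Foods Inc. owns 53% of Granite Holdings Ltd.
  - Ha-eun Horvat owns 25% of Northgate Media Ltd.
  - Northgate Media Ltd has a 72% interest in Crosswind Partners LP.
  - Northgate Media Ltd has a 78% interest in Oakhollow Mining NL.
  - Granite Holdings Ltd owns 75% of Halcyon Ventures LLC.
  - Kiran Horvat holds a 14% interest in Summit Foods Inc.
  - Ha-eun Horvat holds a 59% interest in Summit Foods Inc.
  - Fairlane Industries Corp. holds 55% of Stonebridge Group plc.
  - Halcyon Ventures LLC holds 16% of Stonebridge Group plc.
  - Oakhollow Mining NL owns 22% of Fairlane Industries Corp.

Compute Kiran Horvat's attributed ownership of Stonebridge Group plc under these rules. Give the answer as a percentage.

30.0023%

By spousal attribution (R2), Kiran Horvat is treated as also owning Ha-eun Horvat's interest in Summit Foods Inc, giving 14% + 59% = 73%.
By spousal attribution (R2), Kiran Horvat is treated as owning Ha-eun Horvat's 25% interest in Northgate Media Ltd.
By spousal attribution (R2), Kiran Horvat is treated as owning Ha-eun Horvat's 23% interest in Stonebridge Group plc.
Chain via Summit Foods Inc. → Granite Holdings Ltd → Halcyon Ventures LLC (R3): 73% × 53% × 75% × 16% = 4.6428% of Stonebridge Group plc.
Chain via Northgate Media Ltd → Oakhollow Mining NL → Fairlane Industries Corp. (R3): 25% × 78% × 22% × 55% = 2.3595% of Stonebridge Group plc.
Direct interest in Stonebridge Group plc: 23%.
Aggregating (R1): 4.6428% + 2.3595% + 23% = 30.0023%.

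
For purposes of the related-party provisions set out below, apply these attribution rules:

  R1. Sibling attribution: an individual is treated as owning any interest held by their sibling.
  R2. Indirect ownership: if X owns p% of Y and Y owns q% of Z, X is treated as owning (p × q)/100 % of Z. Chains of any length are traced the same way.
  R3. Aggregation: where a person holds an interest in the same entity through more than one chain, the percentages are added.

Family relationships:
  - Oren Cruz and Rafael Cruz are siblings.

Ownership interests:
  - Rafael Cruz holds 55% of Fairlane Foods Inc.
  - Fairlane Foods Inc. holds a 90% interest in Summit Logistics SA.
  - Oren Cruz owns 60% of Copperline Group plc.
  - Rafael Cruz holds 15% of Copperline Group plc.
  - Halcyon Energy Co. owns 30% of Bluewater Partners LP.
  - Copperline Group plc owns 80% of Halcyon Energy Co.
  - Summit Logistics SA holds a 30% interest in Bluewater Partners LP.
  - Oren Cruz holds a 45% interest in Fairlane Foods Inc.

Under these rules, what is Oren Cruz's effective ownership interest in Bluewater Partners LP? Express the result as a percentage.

By sibling attribution (R1), Oren Cruz is treated as also owning Rafael Cruz's interest in Copperline Group plc, giving 60% + 15% = 75%.
By sibling attribution (R1), Oren Cruz is treated as also owning Rafael Cruz's interest in Fairlane Foods Inc, giving 45% + 55% = 100%.
Chain via Copperline Group plc → Halcyon Energy Co. (R2): 75% × 80% × 30% = 18% of Bluewater Partners LP.
Chain via Fairlane Foods Inc. → Summit Logistics SA (R2): 100% × 90% × 30% = 27% of Bluewater Partners LP.
Aggregating (R3): 18% + 27% = 45%.

45%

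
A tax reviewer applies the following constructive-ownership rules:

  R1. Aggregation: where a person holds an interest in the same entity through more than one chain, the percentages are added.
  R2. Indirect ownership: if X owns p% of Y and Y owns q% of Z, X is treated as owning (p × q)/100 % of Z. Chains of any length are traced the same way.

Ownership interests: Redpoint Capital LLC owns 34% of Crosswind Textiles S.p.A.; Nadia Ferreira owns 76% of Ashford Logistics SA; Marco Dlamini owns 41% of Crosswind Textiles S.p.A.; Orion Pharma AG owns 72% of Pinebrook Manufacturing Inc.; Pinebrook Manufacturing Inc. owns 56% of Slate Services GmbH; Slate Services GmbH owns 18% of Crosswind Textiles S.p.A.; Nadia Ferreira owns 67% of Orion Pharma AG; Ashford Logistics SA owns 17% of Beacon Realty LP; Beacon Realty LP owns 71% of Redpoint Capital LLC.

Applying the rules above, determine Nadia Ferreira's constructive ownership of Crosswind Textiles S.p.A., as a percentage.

7.98148%

Chain via Orion Pharma AG → Pinebrook Manufacturing Inc. → Slate Services GmbH (R2): 67% × 72% × 56% × 18% = 4.862592% of Crosswind Textiles S.p.A.
Chain via Ashford Logistics SA → Beacon Realty LP → Redpoint Capital LLC (R2): 76% × 17% × 71% × 34% = 3.118888% of Crosswind Textiles S.p.A.
Aggregating (R1): 4.862592% + 3.118888% = 7.98148%.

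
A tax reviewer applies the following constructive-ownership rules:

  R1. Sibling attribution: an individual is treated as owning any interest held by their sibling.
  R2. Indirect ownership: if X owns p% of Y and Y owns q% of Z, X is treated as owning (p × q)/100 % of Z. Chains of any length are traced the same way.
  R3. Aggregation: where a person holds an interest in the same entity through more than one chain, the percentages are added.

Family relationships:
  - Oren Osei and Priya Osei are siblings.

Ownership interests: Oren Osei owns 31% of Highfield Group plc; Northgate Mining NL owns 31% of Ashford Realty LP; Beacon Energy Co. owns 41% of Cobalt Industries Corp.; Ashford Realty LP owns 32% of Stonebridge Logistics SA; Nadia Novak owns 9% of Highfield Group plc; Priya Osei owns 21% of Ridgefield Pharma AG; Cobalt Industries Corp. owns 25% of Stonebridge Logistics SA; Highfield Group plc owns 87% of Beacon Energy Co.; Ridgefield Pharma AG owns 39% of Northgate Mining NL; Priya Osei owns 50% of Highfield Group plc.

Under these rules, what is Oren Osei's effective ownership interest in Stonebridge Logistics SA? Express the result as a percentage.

8.035623%

By sibling attribution (R1), Oren Osei is treated as also owning Priya Osei's interest in Highfield Group plc, giving 31% + 50% = 81%.
By sibling attribution (R1), Oren Osei is treated as owning Priya Osei's 21% interest in Ridgefield Pharma AG.
Chain via Highfield Group plc → Beacon Energy Co. → Cobalt Industries Corp. (R2): 81% × 87% × 41% × 25% = 7.223175% of Stonebridge Logistics SA.
Chain via Ridgefield Pharma AG → Northgate Mining NL → Ashford Realty LP (R2): 21% × 39% × 31% × 32% = 0.812448% of Stonebridge Logistics SA.
Aggregating (R3): 7.223175% + 0.812448% = 8.035623%.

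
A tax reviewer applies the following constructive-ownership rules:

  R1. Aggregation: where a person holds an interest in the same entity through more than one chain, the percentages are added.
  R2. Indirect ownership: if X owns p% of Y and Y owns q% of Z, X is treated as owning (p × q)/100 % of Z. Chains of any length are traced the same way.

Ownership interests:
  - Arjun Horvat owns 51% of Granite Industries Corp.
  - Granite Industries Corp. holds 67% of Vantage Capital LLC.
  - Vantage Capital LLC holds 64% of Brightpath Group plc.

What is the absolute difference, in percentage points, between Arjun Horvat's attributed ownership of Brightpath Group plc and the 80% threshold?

Chain via Granite Industries Corp. → Vantage Capital LLC (R2): 51% × 67% × 64% = 21.8688% of Brightpath Group plc.
21.8688% falls short of the 80% threshold by 58.1312 percentage points.

58.1312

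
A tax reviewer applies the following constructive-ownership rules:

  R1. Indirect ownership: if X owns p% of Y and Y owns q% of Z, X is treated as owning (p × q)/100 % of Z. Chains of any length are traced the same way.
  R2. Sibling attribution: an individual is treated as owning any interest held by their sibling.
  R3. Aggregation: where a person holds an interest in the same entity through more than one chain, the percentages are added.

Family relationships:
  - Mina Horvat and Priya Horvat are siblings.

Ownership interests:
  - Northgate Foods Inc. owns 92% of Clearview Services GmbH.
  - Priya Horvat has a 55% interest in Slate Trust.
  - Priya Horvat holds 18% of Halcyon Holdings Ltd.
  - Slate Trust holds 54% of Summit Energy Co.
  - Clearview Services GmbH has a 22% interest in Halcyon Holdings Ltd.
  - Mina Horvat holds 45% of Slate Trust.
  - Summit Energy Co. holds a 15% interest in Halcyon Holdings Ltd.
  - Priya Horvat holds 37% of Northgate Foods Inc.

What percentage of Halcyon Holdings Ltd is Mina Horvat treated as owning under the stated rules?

By sibling attribution (R2), Mina Horvat is treated as also owning Priya Horvat's interest in Slate Trust, giving 45% + 55% = 100%.
By sibling attribution (R2), Mina Horvat is treated as owning Priya Horvat's 37% interest in Northgate Foods Inc.
By sibling attribution (R2), Mina Horvat is treated as owning Priya Horvat's 18% interest in Halcyon Holdings Ltd.
Chain via Slate Trust → Summit Energy Co. (R1): 100% × 54% × 15% = 8.1% of Halcyon Holdings Ltd.
Chain via Northgate Foods Inc. → Clearview Services GmbH (R1): 37% × 92% × 22% = 7.4888% of Halcyon Holdings Ltd.
Direct interest in Halcyon Holdings Ltd: 18%.
Aggregating (R3): 8.1% + 7.4888% + 18% = 33.5888%.

33.5888%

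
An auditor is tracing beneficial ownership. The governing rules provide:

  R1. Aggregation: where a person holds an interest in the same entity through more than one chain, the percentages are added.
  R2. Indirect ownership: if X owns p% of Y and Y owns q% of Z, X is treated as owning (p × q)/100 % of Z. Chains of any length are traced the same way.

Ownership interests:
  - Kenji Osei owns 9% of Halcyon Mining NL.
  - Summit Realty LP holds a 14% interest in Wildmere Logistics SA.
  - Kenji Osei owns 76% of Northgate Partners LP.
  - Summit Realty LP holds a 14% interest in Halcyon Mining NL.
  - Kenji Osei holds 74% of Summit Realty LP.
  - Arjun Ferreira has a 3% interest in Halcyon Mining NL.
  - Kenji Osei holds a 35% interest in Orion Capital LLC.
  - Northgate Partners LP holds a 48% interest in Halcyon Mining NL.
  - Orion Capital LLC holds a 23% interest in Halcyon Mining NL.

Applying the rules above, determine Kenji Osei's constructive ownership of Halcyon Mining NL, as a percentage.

Chain via Northgate Partners LP (R2): 76% × 48% = 36.48% of Halcyon Mining NL.
Chain via Orion Capital LLC (R2): 35% × 23% = 8.05% of Halcyon Mining NL.
Chain via Summit Realty LP (R2): 74% × 14% = 10.36% of Halcyon Mining NL.
Direct interest in Halcyon Mining NL: 9%.
Aggregating (R1): 36.48% + 8.05% + 10.36% + 9% = 63.89%.

63.89%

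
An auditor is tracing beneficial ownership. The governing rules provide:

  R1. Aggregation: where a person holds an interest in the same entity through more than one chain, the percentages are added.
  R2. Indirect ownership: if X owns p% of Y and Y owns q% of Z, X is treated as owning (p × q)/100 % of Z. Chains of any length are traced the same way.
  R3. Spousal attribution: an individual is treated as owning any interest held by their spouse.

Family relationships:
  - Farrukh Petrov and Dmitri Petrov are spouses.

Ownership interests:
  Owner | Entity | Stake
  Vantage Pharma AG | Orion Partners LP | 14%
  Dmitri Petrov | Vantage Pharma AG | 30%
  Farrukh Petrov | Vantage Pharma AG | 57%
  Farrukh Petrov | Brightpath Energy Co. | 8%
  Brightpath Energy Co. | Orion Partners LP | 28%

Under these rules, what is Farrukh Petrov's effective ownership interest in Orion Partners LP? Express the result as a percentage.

By spousal attribution (R3), Farrukh Petrov is treated as also owning Dmitri Petrov's interest in Vantage Pharma AG, giving 57% + 30% = 87%.
Chain via Brightpath Energy Co. (R2): 8% × 28% = 2.24% of Orion Partners LP.
Chain via Vantage Pharma AG (R2): 87% × 14% = 12.18% of Orion Partners LP.
Aggregating (R1): 2.24% + 12.18% = 14.42%.

14.42%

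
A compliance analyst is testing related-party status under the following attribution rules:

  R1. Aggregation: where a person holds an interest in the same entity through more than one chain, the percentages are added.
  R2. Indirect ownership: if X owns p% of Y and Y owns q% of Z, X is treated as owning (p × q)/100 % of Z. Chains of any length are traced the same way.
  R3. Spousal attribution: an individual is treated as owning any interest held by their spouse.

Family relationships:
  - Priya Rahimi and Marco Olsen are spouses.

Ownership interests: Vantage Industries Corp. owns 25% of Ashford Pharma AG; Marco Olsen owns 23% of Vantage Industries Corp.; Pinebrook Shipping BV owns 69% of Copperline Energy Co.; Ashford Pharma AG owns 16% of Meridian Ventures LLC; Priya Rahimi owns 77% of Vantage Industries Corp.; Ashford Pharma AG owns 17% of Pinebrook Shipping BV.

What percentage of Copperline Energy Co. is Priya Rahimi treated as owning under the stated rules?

By spousal attribution (R3), Priya Rahimi is treated as also owning Marco Olsen's interest in Vantage Industries Corp, giving 77% + 23% = 100%.
Chain via Vantage Industries Corp. → Ashford Pharma AG → Pinebrook Shipping BV (R2): 100% × 25% × 17% × 69% = 2.9325% of Copperline Energy Co.

2.9325%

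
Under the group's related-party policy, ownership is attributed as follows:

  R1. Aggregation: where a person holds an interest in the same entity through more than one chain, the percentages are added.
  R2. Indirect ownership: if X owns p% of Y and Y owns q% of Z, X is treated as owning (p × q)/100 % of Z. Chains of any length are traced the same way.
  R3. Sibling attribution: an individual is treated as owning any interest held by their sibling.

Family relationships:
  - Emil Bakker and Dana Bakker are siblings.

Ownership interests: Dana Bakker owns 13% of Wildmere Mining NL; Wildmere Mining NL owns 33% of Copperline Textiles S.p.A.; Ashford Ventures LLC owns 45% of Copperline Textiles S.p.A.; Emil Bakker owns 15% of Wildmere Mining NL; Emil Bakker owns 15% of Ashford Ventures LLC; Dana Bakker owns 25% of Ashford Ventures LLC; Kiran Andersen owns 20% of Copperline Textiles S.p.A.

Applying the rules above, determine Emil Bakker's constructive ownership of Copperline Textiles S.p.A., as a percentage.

By sibling attribution (R3), Emil Bakker is treated as also owning Dana Bakker's interest in Ashford Ventures LLC, giving 15% + 25% = 40%.
By sibling attribution (R3), Emil Bakker is treated as also owning Dana Bakker's interest in Wildmere Mining NL, giving 15% + 13% = 28%.
Chain via Ashford Ventures LLC (R2): 40% × 45% = 18% of Copperline Textiles S.p.A.
Chain via Wildmere Mining NL (R2): 28% × 33% = 9.24% of Copperline Textiles S.p.A.
Aggregating (R1): 18% + 9.24% = 27.24%.

27.24%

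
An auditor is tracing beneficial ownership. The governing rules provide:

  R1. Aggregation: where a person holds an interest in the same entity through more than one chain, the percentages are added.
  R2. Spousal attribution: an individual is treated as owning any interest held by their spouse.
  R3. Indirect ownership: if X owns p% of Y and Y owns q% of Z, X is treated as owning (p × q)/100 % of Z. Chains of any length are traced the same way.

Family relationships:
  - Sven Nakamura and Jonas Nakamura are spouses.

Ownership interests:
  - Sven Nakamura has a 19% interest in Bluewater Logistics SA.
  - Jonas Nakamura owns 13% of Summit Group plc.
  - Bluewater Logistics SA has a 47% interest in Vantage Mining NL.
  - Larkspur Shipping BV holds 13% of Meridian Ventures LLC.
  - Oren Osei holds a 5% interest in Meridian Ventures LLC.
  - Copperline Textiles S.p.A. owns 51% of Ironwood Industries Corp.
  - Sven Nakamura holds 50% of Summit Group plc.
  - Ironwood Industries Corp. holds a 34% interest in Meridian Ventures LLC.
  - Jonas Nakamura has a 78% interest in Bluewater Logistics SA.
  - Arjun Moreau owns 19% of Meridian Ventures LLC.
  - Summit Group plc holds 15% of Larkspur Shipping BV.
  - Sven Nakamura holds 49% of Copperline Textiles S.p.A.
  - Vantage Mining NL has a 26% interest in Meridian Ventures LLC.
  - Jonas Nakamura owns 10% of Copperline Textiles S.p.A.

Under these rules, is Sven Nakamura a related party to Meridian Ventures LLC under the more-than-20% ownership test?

Yes

By spousal attribution (R2), Sven Nakamura is treated as also owning Jonas Nakamura's interest in Bluewater Logistics SA, giving 19% + 78% = 97%.
By spousal attribution (R2), Sven Nakamura is treated as also owning Jonas Nakamura's interest in Copperline Textiles S.p.A, giving 49% + 10% = 59%.
By spousal attribution (R2), Sven Nakamura is treated as also owning Jonas Nakamura's interest in Summit Group plc, giving 50% + 13% = 63%.
Chain via Bluewater Logistics SA → Vantage Mining NL (R3): 97% × 47% × 26% = 11.8534% of Meridian Ventures LLC.
Chain via Copperline Textiles S.p.A. → Ironwood Industries Corp. (R3): 59% × 51% × 34% = 10.2306% of Meridian Ventures LLC.
Chain via Summit Group plc → Larkspur Shipping BV (R3): 63% × 15% × 13% = 1.2285% of Meridian Ventures LLC.
Aggregating (R1): 11.8534% + 10.2306% + 1.2285% = 23.3125%.
23.3125% exceeds the 20% threshold, so Sven is a related party to Meridian Ventures LLC.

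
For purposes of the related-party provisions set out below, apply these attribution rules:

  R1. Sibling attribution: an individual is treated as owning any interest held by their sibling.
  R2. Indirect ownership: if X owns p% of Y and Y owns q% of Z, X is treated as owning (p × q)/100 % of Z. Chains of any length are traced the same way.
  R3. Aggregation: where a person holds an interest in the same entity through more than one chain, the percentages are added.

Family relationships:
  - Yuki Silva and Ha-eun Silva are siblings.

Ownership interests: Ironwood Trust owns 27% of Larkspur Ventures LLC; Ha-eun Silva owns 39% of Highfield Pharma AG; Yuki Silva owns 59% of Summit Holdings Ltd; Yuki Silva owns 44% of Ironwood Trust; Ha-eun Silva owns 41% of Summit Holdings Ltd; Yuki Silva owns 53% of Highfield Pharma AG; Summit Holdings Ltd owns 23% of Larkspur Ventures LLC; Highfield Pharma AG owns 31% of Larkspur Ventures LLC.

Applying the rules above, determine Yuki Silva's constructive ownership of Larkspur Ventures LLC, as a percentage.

By sibling attribution (R1), Yuki Silva is treated as also owning Ha-eun Silva's interest in Summit Holdings Ltd, giving 59% + 41% = 100%.
By sibling attribution (R1), Yuki Silva is treated as also owning Ha-eun Silva's interest in Highfield Pharma AG, giving 53% + 39% = 92%.
Chain via Ironwood Trust (R2): 44% × 27% = 11.88% of Larkspur Ventures LLC.
Chain via Summit Holdings Ltd (R2): 100% × 23% = 23% of Larkspur Ventures LLC.
Chain via Highfield Pharma AG (R2): 92% × 31% = 28.52% of Larkspur Ventures LLC.
Aggregating (R3): 11.88% + 23% + 28.52% = 63.4%.

63.4%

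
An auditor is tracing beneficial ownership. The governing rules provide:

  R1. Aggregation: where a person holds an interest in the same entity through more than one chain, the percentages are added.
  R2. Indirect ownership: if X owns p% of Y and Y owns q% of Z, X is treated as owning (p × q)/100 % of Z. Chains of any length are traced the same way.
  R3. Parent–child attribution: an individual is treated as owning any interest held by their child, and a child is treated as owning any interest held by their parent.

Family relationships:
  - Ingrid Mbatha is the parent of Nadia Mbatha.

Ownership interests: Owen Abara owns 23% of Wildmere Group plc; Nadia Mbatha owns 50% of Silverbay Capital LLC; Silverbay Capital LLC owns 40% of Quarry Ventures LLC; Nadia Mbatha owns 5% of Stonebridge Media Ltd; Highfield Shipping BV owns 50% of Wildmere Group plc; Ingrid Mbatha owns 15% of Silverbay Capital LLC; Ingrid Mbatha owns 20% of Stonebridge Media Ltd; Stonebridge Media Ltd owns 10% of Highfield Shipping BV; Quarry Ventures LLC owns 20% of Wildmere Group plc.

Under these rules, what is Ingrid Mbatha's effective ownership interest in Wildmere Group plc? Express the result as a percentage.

6.45%

By parent–child attribution (R3), Ingrid Mbatha is treated as also owning Nadia Mbatha's interest in Stonebridge Media Ltd, giving 20% + 5% = 25%.
By parent–child attribution (R3), Ingrid Mbatha is treated as also owning Nadia Mbatha's interest in Silverbay Capital LLC, giving 15% + 50% = 65%.
Chain via Stonebridge Media Ltd → Highfield Shipping BV (R2): 25% × 10% × 50% = 1.25% of Wildmere Group plc.
Chain via Silverbay Capital LLC → Quarry Ventures LLC (R2): 65% × 40% × 20% = 5.2% of Wildmere Group plc.
Aggregating (R1): 1.25% + 5.2% = 6.45%.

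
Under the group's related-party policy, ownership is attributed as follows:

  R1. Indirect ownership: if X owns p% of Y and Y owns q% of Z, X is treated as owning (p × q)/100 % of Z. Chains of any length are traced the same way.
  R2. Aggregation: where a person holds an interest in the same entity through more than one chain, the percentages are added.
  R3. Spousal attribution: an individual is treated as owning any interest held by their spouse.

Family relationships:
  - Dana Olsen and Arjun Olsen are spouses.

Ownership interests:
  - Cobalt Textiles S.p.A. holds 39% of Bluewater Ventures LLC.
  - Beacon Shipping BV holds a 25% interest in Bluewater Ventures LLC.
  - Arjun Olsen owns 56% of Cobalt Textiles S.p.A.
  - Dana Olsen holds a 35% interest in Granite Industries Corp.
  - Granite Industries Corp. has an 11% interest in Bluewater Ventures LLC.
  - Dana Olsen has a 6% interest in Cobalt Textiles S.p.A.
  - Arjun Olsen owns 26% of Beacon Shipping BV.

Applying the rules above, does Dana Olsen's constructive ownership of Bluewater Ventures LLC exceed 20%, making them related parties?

Yes

By spousal attribution (R3), Dana Olsen is treated as also owning Arjun Olsen's interest in Cobalt Textiles S.p.A, giving 6% + 56% = 62%.
By spousal attribution (R3), Dana Olsen is treated as owning Arjun Olsen's 26% interest in Beacon Shipping BV.
Chain via Cobalt Textiles S.p.A. (R1): 62% × 39% = 24.18% of Bluewater Ventures LLC.
Chain via Granite Industries Corp. (R1): 35% × 11% = 3.85% of Bluewater Ventures LLC.
Chain via Beacon Shipping BV (R1): 26% × 25% = 6.5% of Bluewater Ventures LLC.
Aggregating (R2): 24.18% + 3.85% + 6.5% = 34.53%.
34.53% exceeds the 20% threshold, so Dana is a related party to Bluewater Ventures LLC.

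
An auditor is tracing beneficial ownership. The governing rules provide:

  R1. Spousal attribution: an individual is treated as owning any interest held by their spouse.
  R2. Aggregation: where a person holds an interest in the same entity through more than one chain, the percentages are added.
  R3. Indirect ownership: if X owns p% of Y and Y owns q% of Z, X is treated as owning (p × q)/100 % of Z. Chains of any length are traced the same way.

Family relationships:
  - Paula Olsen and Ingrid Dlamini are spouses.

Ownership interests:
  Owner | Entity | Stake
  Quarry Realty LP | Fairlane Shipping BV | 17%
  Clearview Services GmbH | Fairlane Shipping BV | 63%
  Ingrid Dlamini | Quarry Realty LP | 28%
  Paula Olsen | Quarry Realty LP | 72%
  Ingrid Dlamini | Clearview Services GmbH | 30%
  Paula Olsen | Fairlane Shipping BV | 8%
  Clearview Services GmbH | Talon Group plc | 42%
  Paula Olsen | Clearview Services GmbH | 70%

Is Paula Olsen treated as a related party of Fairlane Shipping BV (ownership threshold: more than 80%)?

Yes

By spousal attribution (R1), Paula Olsen is treated as also owning Ingrid Dlamini's interest in Quarry Realty LP, giving 72% + 28% = 100%.
By spousal attribution (R1), Paula Olsen is treated as also owning Ingrid Dlamini's interest in Clearview Services GmbH, giving 70% + 30% = 100%.
Chain via Quarry Realty LP (R3): 100% × 17% = 17% of Fairlane Shipping BV.
Chain via Clearview Services GmbH (R3): 100% × 63% = 63% of Fairlane Shipping BV.
Direct interest in Fairlane Shipping BV: 8%.
Aggregating (R2): 17% + 63% + 8% = 88%.
88% exceeds the 80% threshold, so Paula is a related party to Fairlane Shipping BV.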